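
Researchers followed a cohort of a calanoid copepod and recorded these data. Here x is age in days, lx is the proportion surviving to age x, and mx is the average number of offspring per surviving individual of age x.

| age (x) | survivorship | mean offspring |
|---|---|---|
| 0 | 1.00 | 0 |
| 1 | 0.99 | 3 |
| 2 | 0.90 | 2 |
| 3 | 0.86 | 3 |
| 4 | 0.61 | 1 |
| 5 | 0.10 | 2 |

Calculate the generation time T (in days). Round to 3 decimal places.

lx·mx: 0, 2.97, 1.8, 2.58, 0.61, 0.2 → R0 = 8.16
x·lx·mx: 0, 2.97, 3.6, 7.74, 2.44, 1 → Σ = 17.75
T = 17.75 / 8.16 = 2.175245… → 2.175

2.175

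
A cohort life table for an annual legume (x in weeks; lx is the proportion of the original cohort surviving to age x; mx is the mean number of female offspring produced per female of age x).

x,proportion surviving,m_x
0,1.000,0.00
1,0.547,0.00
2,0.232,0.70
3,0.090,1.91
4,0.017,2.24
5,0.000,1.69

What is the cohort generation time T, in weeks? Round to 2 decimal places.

lx·mx: 0, 0, 0.1624, 0.1719, 0.03808, 0 → R0 = 0.37238
x·lx·mx: 0, 0, 0.3248, 0.5157, 0.15232, 0 → Σ = 0.99282
T = 0.99282 / 0.37238 = 2.666147… → 2.67

2.67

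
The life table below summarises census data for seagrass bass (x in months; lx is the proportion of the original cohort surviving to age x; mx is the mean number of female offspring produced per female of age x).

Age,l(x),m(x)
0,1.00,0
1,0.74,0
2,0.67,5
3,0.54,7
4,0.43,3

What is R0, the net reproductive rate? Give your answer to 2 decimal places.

8.42

lx·mx by age: 0, 0, 3.35, 3.78, 1.29
R0 = Σ lx·mx = 8.42 → 8.42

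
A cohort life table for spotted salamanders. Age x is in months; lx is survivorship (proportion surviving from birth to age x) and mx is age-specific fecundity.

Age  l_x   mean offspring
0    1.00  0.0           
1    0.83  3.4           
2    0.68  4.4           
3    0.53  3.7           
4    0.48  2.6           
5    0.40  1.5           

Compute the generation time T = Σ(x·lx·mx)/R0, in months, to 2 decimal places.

2.36

lx·mx: 0, 2.822, 2.992, 1.961, 1.248, 0.6 → R0 = 9.623
x·lx·mx: 0, 2.822, 5.984, 5.883, 4.992, 3 → Σ = 22.681
T = 22.681 / 9.623 = 2.356957… → 2.36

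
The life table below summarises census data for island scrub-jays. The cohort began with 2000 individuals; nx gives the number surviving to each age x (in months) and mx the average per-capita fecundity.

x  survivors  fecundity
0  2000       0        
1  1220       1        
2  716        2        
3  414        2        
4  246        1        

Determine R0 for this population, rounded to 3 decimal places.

lx = nx/n0 = nx/2000: 1, 0.61, 0.358, 0.207, 0.123
lx·mx by age: 0, 0.61, 0.716, 0.414, 0.123
R0 = Σ lx·mx = 1.863 → 1.863

1.863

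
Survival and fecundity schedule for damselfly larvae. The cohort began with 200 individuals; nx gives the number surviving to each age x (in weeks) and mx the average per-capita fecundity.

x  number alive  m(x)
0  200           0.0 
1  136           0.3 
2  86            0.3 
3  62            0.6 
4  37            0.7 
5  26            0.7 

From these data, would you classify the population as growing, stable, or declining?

declining

lx = nx/n0 = nx/200: 1, 0.68, 0.43, 0.31, 0.185, 0.13
R0 = Σ lx·mx = 0 + 0.204 + 0.129 + 0.186 + 0.1295 + 0.091 = 0.7395
R0 < 1, so the population is declining.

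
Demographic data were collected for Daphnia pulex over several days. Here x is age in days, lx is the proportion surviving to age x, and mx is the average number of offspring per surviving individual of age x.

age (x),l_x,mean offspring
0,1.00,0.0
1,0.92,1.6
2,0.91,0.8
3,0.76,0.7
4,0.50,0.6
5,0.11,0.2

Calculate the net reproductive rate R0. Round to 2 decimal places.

lx·mx by age: 0, 1.472, 0.728, 0.532, 0.3, 0.022
R0 = Σ lx·mx = 3.054 → 3.05

3.05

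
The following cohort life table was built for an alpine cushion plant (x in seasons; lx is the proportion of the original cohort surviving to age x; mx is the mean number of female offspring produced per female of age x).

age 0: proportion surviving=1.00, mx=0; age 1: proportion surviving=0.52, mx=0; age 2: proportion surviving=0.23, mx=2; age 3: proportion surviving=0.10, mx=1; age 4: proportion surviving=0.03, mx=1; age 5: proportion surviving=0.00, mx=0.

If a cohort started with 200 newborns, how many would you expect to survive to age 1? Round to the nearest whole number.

Expected survivors = N0 · l_1 = 200 × 0.52 = 104 → 104

104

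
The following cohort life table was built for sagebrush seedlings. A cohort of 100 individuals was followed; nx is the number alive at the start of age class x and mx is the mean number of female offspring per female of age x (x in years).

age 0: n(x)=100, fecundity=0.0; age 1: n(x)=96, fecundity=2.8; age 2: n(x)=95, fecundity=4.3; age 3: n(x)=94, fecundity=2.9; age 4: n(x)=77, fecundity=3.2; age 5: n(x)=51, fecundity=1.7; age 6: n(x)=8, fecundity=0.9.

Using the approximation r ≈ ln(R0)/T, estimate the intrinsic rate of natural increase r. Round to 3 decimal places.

lx = nx/n0 = nx/100: 1, 0.96, 0.95, 0.94, 0.77, 0.51, 0.08
R0 = Σ lx·mx = 0 + 2.688 + 4.085 + 2.726 + 2.464 + 0.867 + 0.072 = 12.902
Σ x·lx·mx = 33.659; T = 33.659/12.902 = 2.60882…
r ≈ ln(R0)/T = ln(12.902)/2.60882… = 0.98028… → 0.980

0.980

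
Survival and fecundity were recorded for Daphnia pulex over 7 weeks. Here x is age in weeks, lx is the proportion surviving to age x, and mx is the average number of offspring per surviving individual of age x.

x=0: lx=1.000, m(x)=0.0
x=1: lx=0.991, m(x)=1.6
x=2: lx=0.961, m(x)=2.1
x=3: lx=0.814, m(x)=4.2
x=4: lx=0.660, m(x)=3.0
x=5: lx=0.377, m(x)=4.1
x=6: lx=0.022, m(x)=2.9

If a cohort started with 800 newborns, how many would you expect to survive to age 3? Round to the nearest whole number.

Expected survivors = N0 · l_3 = 800 × 0.814 = 651.2 → 651

651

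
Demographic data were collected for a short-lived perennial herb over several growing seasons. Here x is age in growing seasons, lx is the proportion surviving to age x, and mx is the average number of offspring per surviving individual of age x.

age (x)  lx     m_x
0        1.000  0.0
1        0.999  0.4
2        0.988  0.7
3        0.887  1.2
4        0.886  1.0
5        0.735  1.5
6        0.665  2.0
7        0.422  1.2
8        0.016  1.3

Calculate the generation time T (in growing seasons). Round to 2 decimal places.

4.29

lx·mx: 0, 0.3996, 0.6916, 1.0644, 0.886, 1.1025, 1.33, 0.5064, 0.0208 → R0 = 6.0013
x·lx·mx: 0, 0.3996, 1.3832, 3.1932, 3.544, 5.5125, 7.98, 3.5448, 0.1664 → Σ = 25.7237
T = 25.7237 / 6.0013 = 4.286355… → 4.29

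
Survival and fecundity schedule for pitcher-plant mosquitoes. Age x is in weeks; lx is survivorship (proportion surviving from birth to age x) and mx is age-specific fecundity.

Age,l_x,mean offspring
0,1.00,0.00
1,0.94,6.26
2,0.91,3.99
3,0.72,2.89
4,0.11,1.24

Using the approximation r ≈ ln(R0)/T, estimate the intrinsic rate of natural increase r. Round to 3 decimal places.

R0 = Σ lx·mx = 0 + 5.8844 + 3.6309 + 2.0808 + 0.1364 = 11.7325
Σ x·lx·mx = 19.9342; T = 19.9342/11.7325 = 1.69906…
r ≈ ln(R0)/T = ln(11.7325)/1.69906… = 1.44925… → 1.449

1.449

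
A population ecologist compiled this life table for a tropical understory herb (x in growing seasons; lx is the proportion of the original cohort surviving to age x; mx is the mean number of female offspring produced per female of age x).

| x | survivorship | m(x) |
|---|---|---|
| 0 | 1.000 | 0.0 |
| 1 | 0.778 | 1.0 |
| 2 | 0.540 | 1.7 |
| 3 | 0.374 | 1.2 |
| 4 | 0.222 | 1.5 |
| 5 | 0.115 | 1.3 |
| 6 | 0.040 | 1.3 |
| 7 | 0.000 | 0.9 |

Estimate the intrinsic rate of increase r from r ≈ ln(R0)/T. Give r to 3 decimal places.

R0 = Σ lx·mx = 0 + 0.778 + 0.918 + 0.4488 + 0.333 + 0.1495 + 0.052 + 0 = 2.6793
Σ x·lx·mx = 6.3519; T = 6.3519/2.6793 = 2.37073…
r ≈ ln(R0)/T = ln(2.6793)/2.37073… = 0.41572… → 0.416

0.416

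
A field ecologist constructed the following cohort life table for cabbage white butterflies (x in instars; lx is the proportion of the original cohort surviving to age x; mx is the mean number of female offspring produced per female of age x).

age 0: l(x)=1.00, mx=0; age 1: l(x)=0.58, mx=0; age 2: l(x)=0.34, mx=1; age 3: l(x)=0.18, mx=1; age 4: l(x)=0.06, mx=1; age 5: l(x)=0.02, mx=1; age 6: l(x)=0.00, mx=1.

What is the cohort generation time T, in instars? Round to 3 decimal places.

2.600

lx·mx: 0, 0, 0.34, 0.18, 0.06, 0.02, 0 → R0 = 0.6
x·lx·mx: 0, 0, 0.68, 0.54, 0.24, 0.1, 0 → Σ = 1.56
T = 1.56 / 0.6 = 2.6 → 2.600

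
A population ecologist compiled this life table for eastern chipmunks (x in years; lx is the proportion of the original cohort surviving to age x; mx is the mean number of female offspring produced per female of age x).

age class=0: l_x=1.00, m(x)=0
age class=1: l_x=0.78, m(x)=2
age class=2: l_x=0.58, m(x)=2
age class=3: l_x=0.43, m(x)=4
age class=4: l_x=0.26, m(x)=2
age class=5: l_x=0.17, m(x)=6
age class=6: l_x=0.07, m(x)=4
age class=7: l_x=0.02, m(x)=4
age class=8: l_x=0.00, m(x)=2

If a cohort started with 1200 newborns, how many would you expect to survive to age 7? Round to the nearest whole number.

Expected survivors = N0 · l_7 = 1200 × 0.02 = 24 → 24

24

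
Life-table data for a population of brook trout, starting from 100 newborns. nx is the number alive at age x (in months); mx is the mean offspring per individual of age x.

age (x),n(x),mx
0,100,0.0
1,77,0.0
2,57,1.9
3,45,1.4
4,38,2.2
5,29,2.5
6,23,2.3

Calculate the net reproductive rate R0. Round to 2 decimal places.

3.80

lx = nx/n0 = nx/100: 1, 0.77, 0.57, 0.45, 0.38, 0.29, 0.23
lx·mx by age: 0, 0, 1.083, 0.63, 0.836, 0.725, 0.529
R0 = Σ lx·mx = 3.803 → 3.80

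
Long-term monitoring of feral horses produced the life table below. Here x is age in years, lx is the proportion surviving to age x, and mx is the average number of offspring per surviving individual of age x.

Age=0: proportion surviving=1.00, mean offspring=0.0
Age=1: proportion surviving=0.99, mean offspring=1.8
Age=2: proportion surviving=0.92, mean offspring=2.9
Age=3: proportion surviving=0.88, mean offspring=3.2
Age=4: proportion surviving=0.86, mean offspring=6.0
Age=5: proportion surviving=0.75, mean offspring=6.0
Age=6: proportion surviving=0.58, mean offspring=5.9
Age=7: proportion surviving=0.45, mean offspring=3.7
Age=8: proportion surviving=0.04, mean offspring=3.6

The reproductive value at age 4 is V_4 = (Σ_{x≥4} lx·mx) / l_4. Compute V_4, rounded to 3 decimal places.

lx·mx for x ≥ 4: 5.16, 4.5, 3.422, 1.665, 0.144 → sum = 14.891
V_4 = 14.891 / l_4 = 14.891 / 0.86 = 17.315116… → 17.315

17.315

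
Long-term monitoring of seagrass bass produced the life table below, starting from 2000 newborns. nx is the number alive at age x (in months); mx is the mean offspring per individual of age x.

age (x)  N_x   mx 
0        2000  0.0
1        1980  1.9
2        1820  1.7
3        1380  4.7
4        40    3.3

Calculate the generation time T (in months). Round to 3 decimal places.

lx = nx/n0 = nx/2000: 1, 0.99, 0.91, 0.69, 0.02
lx·mx: 0, 1.881, 1.547, 3.243, 0.066 → R0 = 6.737
x·lx·mx: 0, 1.881, 3.094, 9.729, 0.264 → Σ = 14.968
T = 14.968 / 6.737 = 2.22176… → 2.222

2.222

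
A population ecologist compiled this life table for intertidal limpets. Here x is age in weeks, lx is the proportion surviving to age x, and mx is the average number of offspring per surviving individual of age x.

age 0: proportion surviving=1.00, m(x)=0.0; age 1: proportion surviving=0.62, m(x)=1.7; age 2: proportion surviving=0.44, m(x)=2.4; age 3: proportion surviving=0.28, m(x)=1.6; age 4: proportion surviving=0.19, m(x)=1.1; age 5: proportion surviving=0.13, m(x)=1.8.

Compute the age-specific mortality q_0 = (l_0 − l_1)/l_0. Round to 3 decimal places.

0.380

q_0 = (l_0 − l_1) / l_0 = (1 − 0.62) / 1
     = 0.38 / 1 = 0.38 → 0.380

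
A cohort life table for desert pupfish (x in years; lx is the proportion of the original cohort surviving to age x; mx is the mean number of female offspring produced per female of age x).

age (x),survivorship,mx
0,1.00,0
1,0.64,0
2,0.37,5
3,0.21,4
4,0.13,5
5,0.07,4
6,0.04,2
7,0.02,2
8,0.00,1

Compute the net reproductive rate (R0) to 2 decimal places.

lx·mx by age: 0, 0, 1.85, 0.84, 0.65, 0.28, 0.08, 0.04, 0
R0 = Σ lx·mx = 3.74 → 3.74

3.74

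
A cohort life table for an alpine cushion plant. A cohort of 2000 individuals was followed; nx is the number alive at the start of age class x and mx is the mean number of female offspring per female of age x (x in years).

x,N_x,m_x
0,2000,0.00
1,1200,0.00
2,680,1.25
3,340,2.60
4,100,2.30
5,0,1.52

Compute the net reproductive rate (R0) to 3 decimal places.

0.982

lx = nx/n0 = nx/2000: 1, 0.6, 0.34, 0.17, 0.05, 0
lx·mx by age: 0, 0, 0.425, 0.442, 0.115, 0
R0 = Σ lx·mx = 0.982 → 0.982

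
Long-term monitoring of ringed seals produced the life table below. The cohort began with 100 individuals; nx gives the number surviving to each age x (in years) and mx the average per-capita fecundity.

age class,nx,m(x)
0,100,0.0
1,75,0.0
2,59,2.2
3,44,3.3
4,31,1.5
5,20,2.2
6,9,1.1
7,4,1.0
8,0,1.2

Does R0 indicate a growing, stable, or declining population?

lx = nx/n0 = nx/100: 1, 0.75, 0.59, 0.44, 0.31, 0.2, 0.09, 0.04, 0
R0 = Σ lx·mx = 0 + 0 + 1.298 + 1.452 + 0.465 + 0.44 + 0.099 + 0.04 + 0 = 3.794
R0 > 1, so the population is growing.

growing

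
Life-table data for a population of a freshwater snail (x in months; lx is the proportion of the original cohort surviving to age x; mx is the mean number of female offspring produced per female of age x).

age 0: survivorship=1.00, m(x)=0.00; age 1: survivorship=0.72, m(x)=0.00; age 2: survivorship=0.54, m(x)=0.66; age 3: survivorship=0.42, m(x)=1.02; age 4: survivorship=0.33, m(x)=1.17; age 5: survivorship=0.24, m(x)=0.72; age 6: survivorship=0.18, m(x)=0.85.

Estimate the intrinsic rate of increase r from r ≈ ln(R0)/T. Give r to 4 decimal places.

R0 = Σ lx·mx = 0 + 0 + 0.3564 + 0.4284 + 0.3861 + 0.1728 + 0.153 = 1.4967
Σ x·lx·mx = 5.3244; T = 5.3244/1.4967 = 3.55743…
r ≈ ln(R0)/T = ln(1.4967)/3.55743… = 0.113358… → 0.1134

0.1134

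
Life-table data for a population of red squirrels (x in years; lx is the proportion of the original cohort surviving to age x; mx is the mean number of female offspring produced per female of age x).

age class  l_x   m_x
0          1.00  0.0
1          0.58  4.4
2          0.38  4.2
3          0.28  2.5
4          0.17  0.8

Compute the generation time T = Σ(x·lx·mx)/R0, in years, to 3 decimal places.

1.683

lx·mx: 0, 2.552, 1.596, 0.7, 0.136 → R0 = 4.984
x·lx·mx: 0, 2.552, 3.192, 2.1, 0.544 → Σ = 8.388
T = 8.388 / 4.984 = 1.682986… → 1.683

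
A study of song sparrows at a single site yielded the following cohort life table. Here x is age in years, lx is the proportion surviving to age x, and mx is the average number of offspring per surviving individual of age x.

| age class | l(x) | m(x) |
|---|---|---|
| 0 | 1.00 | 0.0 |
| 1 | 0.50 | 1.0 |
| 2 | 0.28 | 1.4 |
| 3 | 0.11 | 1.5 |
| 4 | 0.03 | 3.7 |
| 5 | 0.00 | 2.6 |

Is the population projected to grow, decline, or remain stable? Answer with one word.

growing

R0 = Σ lx·mx = 0 + 0.5 + 0.392 + 0.165 + 0.111 + 0 = 1.168
R0 > 1, so the population is growing.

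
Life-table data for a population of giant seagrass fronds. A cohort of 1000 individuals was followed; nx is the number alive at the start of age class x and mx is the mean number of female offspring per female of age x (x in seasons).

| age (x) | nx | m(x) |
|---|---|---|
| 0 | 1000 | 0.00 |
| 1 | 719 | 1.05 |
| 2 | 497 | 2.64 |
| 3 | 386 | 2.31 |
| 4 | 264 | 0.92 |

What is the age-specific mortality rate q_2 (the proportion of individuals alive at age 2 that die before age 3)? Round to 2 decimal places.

0.22

lx = nx/n0 = nx/1000: 1, 0.719, 0.497, 0.386, 0.264
q_2 = (l_2 − l_3) / l_2 = (0.497 − 0.386) / 0.497
     = 0.111 / 0.497 = 0.22334… → 0.22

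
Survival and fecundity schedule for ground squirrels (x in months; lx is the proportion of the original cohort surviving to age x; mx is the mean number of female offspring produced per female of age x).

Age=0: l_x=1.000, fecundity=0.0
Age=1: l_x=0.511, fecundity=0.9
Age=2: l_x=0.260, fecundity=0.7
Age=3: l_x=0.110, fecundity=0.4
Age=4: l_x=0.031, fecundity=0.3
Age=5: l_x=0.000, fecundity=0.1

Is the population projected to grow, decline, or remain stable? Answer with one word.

declining

R0 = Σ lx·mx = 0 + 0.4599 + 0.182 + 0.044 + 0.0093 + 0 = 0.6952
R0 < 1, so the population is declining.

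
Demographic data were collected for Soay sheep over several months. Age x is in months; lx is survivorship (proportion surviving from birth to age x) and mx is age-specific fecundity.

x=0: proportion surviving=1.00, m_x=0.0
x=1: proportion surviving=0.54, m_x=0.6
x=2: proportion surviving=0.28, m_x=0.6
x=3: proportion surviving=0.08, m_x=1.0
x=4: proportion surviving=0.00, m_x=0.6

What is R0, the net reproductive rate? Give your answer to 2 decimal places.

0.57

lx·mx by age: 0, 0.324, 0.168, 0.08, 0
R0 = Σ lx·mx = 0.572 → 0.57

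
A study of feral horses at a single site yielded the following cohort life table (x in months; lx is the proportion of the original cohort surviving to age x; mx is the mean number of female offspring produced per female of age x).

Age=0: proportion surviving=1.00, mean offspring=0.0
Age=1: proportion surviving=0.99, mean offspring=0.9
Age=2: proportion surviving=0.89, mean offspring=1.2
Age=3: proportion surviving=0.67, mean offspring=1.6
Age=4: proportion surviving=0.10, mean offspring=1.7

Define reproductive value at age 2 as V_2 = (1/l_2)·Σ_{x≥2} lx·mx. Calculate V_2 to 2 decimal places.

2.60

lx·mx for x ≥ 2: 1.068, 1.072, 0.17 → sum = 2.31
V_2 = 2.31 / l_2 = 2.31 / 0.89 = 2.595506… → 2.60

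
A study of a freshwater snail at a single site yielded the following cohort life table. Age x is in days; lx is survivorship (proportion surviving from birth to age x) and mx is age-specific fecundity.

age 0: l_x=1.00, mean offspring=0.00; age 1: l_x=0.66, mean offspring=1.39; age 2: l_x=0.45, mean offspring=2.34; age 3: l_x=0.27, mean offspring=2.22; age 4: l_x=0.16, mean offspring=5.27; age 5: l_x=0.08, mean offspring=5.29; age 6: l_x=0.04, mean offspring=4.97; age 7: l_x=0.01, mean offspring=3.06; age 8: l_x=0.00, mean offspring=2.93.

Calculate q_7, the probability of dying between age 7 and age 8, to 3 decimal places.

q_7 = (l_7 − l_8) / l_7 = (0.01 − 0) / 0.01
     = 0.01 / 0.01 = 1 → 1.000

1.000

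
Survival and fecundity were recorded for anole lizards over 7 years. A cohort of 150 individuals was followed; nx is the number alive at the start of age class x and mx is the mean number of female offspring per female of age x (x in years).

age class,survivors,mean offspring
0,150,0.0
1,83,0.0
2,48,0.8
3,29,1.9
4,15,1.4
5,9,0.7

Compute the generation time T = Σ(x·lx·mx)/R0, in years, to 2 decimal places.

2.96

lx = nx/n0 = nx/150: 1, 0.55333…, 0.32, 0.19333…, 0.1, 0.06
lx·mx: 0, 0, 0.256, 0.367333…, 0.14, 0.042 → R0 = 0.805333…
x·lx·mx: 0, 0, 0.512, 1.102…, 0.56, 0.21 → Σ = 2.384…
T = 2.384… / 0.805333… = 2.960265… → 2.96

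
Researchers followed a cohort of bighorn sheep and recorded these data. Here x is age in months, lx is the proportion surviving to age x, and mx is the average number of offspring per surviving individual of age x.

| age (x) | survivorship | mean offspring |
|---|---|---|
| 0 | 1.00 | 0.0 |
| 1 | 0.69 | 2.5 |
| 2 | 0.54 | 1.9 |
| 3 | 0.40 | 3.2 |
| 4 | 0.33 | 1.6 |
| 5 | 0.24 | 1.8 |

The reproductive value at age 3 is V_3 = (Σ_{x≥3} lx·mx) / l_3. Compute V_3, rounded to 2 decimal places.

5.60

lx·mx for x ≥ 3: 1.28, 0.528, 0.432 → sum = 2.24
V_3 = 2.24 / l_3 = 2.24 / 0.4 = 5.6 → 5.60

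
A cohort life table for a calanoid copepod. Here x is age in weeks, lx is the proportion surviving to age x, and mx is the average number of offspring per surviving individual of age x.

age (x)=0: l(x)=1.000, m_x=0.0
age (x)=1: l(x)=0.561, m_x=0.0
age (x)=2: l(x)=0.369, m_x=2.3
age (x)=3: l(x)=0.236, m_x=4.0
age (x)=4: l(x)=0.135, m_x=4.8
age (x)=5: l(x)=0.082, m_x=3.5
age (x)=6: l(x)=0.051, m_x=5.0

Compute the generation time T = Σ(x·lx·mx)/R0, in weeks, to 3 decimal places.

lx·mx: 0, 0, 0.8487, 0.944, 0.648, 0.287, 0.255 → R0 = 2.9827
x·lx·mx: 0, 0, 1.6974, 2.832, 2.592, 1.435, 1.53 → Σ = 10.0864
T = 10.0864 / 2.9827 = 3.381634… → 3.382

3.382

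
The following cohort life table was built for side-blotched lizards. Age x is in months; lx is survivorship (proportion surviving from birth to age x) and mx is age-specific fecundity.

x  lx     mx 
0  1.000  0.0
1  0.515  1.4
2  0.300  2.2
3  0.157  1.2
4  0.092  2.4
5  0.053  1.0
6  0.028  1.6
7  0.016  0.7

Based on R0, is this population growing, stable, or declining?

growing

R0 = Σ lx·mx = 0 + 0.721 + 0.66 + 0.1884 + 0.2208 + 0.053 + 0.0448 + 0.0112 = 1.8992
R0 > 1, so the population is growing.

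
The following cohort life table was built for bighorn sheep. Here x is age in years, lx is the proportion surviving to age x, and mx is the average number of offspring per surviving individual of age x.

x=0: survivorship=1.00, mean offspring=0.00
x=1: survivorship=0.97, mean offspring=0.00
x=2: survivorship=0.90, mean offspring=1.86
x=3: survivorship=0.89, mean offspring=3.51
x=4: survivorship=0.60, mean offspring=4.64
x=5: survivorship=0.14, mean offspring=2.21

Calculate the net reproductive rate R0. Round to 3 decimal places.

lx·mx by age: 0, 0, 1.674, 3.1239, 2.784, 0.3094
R0 = Σ lx·mx = 7.8913 → 7.891

7.891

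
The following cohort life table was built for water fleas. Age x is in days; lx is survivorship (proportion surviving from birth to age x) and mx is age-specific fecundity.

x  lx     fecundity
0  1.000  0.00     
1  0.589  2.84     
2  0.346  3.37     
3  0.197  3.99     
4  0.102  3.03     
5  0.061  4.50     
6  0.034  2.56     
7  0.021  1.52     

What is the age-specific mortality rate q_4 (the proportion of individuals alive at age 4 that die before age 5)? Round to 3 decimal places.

0.402

q_4 = (l_4 − l_5) / l_4 = (0.102 − 0.061) / 0.102
     = 0.041 / 0.102 = 0.401961… → 0.402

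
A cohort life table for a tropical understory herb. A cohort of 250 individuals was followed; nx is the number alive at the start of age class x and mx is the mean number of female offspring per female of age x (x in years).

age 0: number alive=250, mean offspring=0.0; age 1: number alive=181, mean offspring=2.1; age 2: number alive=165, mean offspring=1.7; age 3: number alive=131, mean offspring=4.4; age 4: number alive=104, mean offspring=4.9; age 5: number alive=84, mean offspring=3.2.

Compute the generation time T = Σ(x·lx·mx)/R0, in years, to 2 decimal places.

lx = nx/n0 = nx/250: 1, 0.724, 0.66, 0.524, 0.416, 0.336
lx·mx: 0, 1.5204, 1.122, 2.3056, 2.0384, 1.0752 → R0 = 8.0616
x·lx·mx: 0, 1.5204, 2.244, 6.9168, 8.1536, 5.376 → Σ = 24.2108
T = 24.2108 / 8.0616 = 3.003225… → 3.00

3.00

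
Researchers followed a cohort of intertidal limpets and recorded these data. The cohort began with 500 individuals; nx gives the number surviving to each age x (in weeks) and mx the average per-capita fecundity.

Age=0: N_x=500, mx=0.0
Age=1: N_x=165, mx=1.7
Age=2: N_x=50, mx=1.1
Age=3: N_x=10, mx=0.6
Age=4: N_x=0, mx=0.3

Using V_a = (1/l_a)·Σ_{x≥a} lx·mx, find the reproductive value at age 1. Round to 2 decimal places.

lx = nx/n0 = nx/500: 1, 0.33, 0.1, 0.02, 0
lx·mx for x ≥ 1: 0.561, 0.11, 0.012, 0 → sum = 0.683
V_1 = 0.683 / l_1 = 0.683 / 0.33 = 2.069697… → 2.07

2.07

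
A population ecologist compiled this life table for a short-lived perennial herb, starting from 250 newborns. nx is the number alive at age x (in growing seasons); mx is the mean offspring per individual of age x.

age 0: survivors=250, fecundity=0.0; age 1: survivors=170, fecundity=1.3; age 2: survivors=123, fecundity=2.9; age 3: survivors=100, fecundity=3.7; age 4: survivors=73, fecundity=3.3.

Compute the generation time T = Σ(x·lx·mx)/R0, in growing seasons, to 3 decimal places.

lx = nx/n0 = nx/250: 1, 0.68, 0.492, 0.4, 0.292
lx·mx: 0, 0.884, 1.4268, 1.48, 0.9636 → R0 = 4.7544
x·lx·mx: 0, 0.884, 2.8536, 4.44, 3.8544 → Σ = 12.032
T = 12.032 / 4.7544 = 2.530708… → 2.531

2.531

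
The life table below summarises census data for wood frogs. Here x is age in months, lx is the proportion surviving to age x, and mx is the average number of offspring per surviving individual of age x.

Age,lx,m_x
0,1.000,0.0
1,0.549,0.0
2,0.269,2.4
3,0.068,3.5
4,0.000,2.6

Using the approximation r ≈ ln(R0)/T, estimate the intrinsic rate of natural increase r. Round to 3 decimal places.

-0.055

R0 = Σ lx·mx = 0 + 0 + 0.6456 + 0.238 + 0 = 0.8836
Σ x·lx·mx = 2.0052; T = 2.0052/0.8836 = 2.26935…
r ≈ ln(R0)/T = ln(0.8836)/2.26935… = -0.05453… → -0.055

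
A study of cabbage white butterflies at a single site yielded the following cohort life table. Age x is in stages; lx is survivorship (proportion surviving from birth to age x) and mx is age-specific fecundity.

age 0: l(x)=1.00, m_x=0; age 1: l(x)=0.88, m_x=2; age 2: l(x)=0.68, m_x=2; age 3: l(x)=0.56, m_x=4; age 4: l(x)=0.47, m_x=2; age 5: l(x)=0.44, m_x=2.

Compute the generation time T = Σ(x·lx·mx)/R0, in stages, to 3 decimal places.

lx·mx: 0, 1.76, 1.36, 2.24, 0.94, 0.88 → R0 = 7.18
x·lx·mx: 0, 1.76, 2.72, 6.72, 3.76, 4.4 → Σ = 19.36
T = 19.36 / 7.18 = 2.696379… → 2.696

2.696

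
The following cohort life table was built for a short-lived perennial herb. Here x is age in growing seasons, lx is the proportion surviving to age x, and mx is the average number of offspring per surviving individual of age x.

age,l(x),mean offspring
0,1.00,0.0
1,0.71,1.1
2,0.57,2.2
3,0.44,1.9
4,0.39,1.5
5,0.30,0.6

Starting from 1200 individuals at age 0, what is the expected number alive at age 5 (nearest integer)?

Expected survivors = N0 · l_5 = 1200 × 0.30 = 360 → 360

360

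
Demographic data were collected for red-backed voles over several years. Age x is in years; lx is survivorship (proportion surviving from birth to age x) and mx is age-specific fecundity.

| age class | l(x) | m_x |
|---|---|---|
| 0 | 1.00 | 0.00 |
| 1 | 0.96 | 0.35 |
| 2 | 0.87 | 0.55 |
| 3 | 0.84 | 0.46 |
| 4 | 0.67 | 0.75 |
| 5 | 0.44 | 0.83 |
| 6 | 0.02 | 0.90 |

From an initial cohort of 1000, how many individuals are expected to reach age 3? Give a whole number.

Expected survivors = N0 · l_3 = 1000 × 0.84 = 840 → 840

840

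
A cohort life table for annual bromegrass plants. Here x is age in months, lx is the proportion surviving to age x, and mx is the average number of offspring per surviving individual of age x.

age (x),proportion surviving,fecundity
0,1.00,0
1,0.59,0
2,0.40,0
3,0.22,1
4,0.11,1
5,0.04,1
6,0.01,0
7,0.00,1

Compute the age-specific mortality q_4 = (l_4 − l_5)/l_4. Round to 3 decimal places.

0.636

q_4 = (l_4 − l_5) / l_4 = (0.11 − 0.04) / 0.11
     = 0.07 / 0.11 = 0.636364… → 0.636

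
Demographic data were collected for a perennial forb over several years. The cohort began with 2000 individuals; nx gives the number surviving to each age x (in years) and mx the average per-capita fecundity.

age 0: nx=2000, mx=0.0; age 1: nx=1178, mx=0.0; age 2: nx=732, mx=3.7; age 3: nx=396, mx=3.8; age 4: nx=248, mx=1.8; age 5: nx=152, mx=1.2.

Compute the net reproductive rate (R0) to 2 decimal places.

2.42

lx = nx/n0 = nx/2000: 1, 0.589, 0.366, 0.198, 0.124, 0.076
lx·mx by age: 0, 0, 1.3542, 0.7524, 0.2232, 0.0912
R0 = Σ lx·mx = 2.421 → 2.42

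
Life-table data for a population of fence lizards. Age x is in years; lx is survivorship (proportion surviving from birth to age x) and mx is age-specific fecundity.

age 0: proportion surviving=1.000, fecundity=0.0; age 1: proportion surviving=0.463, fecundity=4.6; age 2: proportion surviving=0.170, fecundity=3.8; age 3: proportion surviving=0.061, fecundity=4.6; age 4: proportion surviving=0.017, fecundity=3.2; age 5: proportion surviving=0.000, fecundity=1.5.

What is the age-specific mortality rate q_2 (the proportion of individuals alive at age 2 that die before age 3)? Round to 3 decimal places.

q_2 = (l_2 − l_3) / l_2 = (0.17 − 0.061) / 0.17
     = 0.109 / 0.17 = 0.641176… → 0.641

0.641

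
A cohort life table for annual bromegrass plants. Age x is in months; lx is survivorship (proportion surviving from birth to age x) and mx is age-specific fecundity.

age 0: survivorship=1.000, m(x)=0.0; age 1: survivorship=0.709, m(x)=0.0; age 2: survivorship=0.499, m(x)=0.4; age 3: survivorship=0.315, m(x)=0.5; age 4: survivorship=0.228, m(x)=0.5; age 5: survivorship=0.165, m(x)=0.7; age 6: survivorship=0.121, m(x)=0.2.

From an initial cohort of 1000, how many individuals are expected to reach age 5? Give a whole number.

165

Expected survivors = N0 · l_5 = 1000 × 0.165 = 165 → 165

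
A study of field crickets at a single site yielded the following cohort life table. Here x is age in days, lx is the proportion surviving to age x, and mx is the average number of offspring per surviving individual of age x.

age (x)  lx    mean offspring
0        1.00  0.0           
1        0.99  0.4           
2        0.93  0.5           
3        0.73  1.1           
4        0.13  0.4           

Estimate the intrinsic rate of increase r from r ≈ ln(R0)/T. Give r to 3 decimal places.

R0 = Σ lx·mx = 0 + 0.396 + 0.465 + 0.803 + 0.052 = 1.716
Σ x·lx·mx = 3.943; T = 3.943/1.716 = 2.29779…
r ≈ ln(R0)/T = ln(1.716)/2.29779… = 0.23501… → 0.235

0.235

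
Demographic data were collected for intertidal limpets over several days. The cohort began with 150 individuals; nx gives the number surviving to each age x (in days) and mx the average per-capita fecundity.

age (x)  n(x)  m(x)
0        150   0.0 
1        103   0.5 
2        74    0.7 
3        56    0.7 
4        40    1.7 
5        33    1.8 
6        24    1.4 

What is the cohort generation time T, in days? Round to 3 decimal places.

lx = nx/n0 = nx/150: 1, 0.68667…, 0.49333…, 0.37333…, 0.26667…, 0.22, 0.16
lx·mx: 0, 0.343333…, 0.345333…, 0.261333…, 0.453333…, 0.396, 0.224 → R0 = 2.023333…
x·lx·mx: 0, 0.343333…, 0.690667…, 0.784…, 1.813333…, 1.98, 1.344 → Σ = 6.955333…
T = 6.955333… / 2.023333… = 3.437562… → 3.438

3.438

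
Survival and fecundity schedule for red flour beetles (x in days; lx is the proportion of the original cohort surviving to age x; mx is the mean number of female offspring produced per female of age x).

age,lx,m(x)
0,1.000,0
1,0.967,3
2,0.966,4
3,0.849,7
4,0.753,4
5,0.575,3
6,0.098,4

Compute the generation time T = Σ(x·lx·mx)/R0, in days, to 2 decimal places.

2.89

lx·mx: 0, 2.901, 3.864, 5.943, 3.012, 1.725, 0.392 → R0 = 17.837
x·lx·mx: 0, 2.901, 7.728, 17.829, 12.048, 8.625, 2.352 → Σ = 51.483
T = 51.483 / 17.837 = 2.886304… → 2.89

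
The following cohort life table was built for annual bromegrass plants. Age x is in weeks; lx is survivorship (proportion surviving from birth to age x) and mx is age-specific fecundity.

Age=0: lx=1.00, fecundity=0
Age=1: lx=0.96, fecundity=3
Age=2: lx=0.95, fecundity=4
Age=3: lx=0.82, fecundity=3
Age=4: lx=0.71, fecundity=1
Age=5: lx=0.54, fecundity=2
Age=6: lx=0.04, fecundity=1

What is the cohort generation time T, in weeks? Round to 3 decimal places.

lx·mx: 0, 2.88, 3.8, 2.46, 0.71, 1.08, 0.04 → R0 = 10.97
x·lx·mx: 0, 2.88, 7.6, 7.38, 2.84, 5.4, 0.24 → Σ = 26.34
T = 26.34 / 10.97 = 2.401094… → 2.401

2.401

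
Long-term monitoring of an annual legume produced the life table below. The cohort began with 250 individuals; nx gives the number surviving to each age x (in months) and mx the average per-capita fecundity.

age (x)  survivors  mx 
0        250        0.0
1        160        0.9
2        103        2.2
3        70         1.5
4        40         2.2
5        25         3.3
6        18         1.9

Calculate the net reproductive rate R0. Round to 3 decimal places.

lx = nx/n0 = nx/250: 1, 0.64, 0.412, 0.28, 0.16, 0.1, 0.072
lx·mx by age: 0, 0.576, 0.9064, 0.42, 0.352, 0.33, 0.1368
R0 = Σ lx·mx = 2.7212 → 2.721

2.721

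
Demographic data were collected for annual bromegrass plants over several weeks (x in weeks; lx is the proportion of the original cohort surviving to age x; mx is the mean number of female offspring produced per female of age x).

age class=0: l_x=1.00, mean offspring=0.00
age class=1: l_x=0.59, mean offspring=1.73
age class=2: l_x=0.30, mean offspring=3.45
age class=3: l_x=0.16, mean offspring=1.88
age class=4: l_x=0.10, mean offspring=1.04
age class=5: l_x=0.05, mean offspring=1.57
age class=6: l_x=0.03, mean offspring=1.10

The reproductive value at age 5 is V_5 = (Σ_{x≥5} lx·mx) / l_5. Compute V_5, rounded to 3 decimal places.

lx·mx for x ≥ 5: 0.0785, 0.033 → sum = 0.1115
V_5 = 0.1115 / l_5 = 0.1115 / 0.05 = 2.23 → 2.230

2.230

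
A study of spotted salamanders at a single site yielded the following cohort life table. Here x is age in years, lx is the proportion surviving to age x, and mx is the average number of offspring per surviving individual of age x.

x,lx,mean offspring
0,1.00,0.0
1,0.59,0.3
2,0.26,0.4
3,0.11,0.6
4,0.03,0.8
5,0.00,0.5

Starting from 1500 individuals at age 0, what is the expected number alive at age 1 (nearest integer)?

Expected survivors = N0 · l_1 = 1500 × 0.59 = 885 → 885

885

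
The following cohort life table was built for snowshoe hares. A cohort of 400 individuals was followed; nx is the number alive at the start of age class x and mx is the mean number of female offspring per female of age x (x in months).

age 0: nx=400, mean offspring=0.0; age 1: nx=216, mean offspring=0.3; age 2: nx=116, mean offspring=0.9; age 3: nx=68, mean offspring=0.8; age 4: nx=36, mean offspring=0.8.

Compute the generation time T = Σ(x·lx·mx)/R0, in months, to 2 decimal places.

2.19

lx = nx/n0 = nx/400: 1, 0.54, 0.29, 0.17, 0.09
lx·mx: 0, 0.162, 0.261, 0.136, 0.072 → R0 = 0.631
x·lx·mx: 0, 0.162, 0.522, 0.408, 0.288 → Σ = 1.38
T = 1.38 / 0.631 = 2.187005… → 2.19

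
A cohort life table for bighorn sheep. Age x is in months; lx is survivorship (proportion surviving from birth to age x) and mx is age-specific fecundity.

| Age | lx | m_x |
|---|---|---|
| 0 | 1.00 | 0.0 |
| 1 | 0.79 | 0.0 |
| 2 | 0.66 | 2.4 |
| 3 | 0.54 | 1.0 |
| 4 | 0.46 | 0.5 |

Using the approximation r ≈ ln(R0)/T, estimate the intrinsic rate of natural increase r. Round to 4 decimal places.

0.3531

R0 = Σ lx·mx = 0 + 0 + 1.584 + 0.54 + 0.23 = 2.354
Σ x·lx·mx = 5.708; T = 5.708/2.354 = 2.42481…
r ≈ ln(R0)/T = ln(2.354)/2.42481… = 0.353065… → 0.3531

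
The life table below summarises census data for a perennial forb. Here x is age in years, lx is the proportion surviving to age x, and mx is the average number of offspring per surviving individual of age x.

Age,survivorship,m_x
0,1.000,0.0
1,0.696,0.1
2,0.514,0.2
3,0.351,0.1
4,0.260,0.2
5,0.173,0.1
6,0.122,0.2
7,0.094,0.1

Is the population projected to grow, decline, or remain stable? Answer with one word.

R0 = Σ lx·mx = 0 + 0.0696 + 0.1028 + 0.0351 + 0.052 + 0.0173 + 0.0244 + 0.0094 = 0.3106
R0 < 1, so the population is declining.

declining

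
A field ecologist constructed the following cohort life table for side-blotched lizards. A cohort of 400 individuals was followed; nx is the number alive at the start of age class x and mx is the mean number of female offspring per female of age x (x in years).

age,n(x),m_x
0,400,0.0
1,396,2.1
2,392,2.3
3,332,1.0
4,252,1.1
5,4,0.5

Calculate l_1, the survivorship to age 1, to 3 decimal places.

0.990

l_1 = n_1/n_0 = 396/400 = 0.99 → 0.990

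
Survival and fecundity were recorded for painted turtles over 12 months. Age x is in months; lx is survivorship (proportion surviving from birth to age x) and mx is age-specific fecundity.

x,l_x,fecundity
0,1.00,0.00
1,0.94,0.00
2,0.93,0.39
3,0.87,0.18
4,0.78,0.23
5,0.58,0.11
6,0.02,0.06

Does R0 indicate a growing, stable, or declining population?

declining

R0 = Σ lx·mx = 0 + 0 + 0.3627 + 0.1566 + 0.1794 + 0.0638 + 0.0012 = 0.7637
R0 < 1, so the population is declining.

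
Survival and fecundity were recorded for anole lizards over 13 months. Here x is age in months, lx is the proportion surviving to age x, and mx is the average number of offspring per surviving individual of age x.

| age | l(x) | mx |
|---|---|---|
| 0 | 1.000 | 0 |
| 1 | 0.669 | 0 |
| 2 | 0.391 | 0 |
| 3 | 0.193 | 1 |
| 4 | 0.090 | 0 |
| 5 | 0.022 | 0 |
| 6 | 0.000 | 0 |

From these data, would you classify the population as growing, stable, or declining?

R0 = Σ lx·mx = 0 + 0 + 0 + 0.193 + 0 + 0 + 0 = 0.193
R0 < 1, so the population is declining.

declining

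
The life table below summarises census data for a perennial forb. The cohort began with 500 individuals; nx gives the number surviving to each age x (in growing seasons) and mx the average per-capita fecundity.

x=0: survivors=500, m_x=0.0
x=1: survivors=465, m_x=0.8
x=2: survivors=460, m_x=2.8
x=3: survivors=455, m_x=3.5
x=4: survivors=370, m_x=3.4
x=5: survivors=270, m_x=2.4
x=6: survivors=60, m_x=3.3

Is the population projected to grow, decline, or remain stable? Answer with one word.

growing

lx = nx/n0 = nx/500: 1, 0.93, 0.92, 0.91, 0.74, 0.54, 0.12
R0 = Σ lx·mx = 0 + 0.744 + 2.576 + 3.185 + 2.516 + 1.296 + 0.396 = 10.713
R0 > 1, so the population is growing.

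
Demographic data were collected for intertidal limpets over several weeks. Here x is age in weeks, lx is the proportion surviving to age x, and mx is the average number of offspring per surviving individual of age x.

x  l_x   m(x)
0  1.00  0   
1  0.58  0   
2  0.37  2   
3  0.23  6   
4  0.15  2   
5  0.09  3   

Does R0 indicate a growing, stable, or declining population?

R0 = Σ lx·mx = 0 + 0 + 0.74 + 1.38 + 0.3 + 0.27 = 2.69
R0 > 1, so the population is growing.

growing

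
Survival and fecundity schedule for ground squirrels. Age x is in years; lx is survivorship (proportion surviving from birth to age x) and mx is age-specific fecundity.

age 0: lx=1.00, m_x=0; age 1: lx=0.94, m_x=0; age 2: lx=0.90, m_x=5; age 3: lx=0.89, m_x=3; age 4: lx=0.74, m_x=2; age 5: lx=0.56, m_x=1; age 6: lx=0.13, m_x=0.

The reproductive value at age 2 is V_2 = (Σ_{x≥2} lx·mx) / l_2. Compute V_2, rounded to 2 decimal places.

10.23

lx·mx for x ≥ 2: 4.5, 2.67, 1.48, 0.56, 0 → sum = 9.21
V_2 = 9.21 / l_2 = 9.21 / 0.9 = 10.233333… → 10.23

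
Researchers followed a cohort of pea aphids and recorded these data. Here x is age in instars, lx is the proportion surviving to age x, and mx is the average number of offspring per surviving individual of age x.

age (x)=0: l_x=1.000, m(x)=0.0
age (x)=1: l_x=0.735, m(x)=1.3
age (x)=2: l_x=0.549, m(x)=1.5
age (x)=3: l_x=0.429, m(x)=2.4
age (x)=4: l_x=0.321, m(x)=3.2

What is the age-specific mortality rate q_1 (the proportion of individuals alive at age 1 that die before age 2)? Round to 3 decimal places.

q_1 = (l_1 − l_2) / l_1 = (0.735 − 0.549) / 0.735
     = 0.186 / 0.735 = 0.253061… → 0.253

0.253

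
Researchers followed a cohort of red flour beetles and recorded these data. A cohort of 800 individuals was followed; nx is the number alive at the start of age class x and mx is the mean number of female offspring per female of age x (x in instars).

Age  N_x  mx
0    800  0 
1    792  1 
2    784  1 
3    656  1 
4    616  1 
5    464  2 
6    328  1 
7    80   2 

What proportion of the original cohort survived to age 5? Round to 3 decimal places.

0.580

l_5 = n_5/n_0 = 464/800 = 0.58 → 0.580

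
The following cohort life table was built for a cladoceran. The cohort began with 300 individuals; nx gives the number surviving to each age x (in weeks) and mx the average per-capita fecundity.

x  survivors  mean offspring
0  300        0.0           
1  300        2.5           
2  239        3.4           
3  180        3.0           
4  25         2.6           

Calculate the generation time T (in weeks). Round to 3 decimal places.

lx = nx/n0 = nx/300: 1, 1, 0.79667…, 0.6, 0.08333…
lx·mx: 0, 2.5, 2.708667…, 1.8, 0.216667… → R0 = 7.225333…
x·lx·mx: 0, 2.5, 5.417333…, 5.4, 0.866667… → Σ = 14.184…
T = 14.184… / 7.225333… = 1.963093… → 1.963

1.963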